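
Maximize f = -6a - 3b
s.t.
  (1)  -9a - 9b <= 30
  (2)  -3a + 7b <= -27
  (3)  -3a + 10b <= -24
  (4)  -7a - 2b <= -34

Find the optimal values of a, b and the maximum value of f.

a = 122/15, b = -172/15, maximum f = -72/5

Feasible corners and f = -6a - 3b:
  (122/15, -172/15) → f = -72/5
  (34/3, 1) → f = -71
  (292/55, -87/55) → f = -1491/55
The feasible region is unbounded (it extends along (10, 3), (1, -1)), but f strictly decreases along every unbounded feasible direction, so there is no improving ray and the maximum is attained at a vertex.

The optimum lies where -9a - 9b = 30 and -7a - 2b = -34.
Solving simultaneously gives a = 122/15, b = -172/15.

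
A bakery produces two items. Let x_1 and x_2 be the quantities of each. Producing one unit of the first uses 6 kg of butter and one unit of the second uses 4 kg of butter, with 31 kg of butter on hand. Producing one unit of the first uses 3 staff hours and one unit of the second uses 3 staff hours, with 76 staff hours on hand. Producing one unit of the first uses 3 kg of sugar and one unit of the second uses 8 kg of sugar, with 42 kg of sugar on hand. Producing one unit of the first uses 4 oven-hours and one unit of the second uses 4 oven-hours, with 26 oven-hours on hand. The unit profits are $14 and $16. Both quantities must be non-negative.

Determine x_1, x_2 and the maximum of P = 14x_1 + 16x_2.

x_1 = 2, x_2 = 9/2, maximum P = 100

Extreme points and P = 14x_1 + 16x_2:
  (0, 0) → P = 0
  (0, 21/4) → P = 84
  (31/6, 0) → P = 217/3
  (5/2, 4) → P = 99
  (2, 9/2) → P = 100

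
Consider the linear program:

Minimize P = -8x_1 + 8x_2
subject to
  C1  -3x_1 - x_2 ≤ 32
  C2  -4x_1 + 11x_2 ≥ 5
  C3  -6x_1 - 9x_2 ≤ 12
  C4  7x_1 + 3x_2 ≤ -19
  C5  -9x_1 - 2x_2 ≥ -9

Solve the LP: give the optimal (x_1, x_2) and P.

x_1 = -3, x_2 = 2/3, minimum P = 88/3

The binding constraints are -6x_1 - 9x_2 = 12 and 7x_1 + 3x_2 = -19.
Solving simultaneously gives x_1 = -3, x_2 = 2/3.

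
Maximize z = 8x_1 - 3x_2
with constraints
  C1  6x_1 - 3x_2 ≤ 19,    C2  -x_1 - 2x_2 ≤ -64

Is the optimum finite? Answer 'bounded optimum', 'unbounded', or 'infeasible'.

unbounded

From the feasible point (46/3, 73/3), moving in the direction (3, 6) keeps every constraint satisfied while z increases without bound.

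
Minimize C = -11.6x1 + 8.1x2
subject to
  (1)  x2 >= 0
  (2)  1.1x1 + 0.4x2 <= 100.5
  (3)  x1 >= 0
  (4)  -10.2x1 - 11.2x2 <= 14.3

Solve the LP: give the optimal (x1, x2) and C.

x1 = 1005/11, x2 = 0, minimum C = -11658/11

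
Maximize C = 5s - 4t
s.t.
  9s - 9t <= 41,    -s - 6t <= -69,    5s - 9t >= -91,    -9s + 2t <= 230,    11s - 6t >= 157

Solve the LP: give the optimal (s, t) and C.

s = 33, t = 256/9, maximum C = 461/9

Corner points and C = 5s - 4t:
  (33, 256/9) → C = 461/9
  (389/15, 962/45) → C = 1987/45
  (653/23, 1786/69) → C = 2651/69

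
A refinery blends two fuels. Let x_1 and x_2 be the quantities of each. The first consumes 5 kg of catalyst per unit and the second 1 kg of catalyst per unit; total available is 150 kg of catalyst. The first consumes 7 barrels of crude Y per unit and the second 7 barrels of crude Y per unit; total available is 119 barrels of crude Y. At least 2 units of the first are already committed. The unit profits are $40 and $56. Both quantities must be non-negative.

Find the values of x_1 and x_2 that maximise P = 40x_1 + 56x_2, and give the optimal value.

x_1 = 2, x_2 = 15, maximum P = 920

Corner points and P = 40x_1 + 56x_2:
  (17, 0) → P = 680
  (2, 0) → P = 80
  (2, 15) → P = 920

The binding constraints are 7x_1 + 7x_2 = 119 and x_1 = 2.
Solving simultaneously gives x_1 = 2, x_2 = 15.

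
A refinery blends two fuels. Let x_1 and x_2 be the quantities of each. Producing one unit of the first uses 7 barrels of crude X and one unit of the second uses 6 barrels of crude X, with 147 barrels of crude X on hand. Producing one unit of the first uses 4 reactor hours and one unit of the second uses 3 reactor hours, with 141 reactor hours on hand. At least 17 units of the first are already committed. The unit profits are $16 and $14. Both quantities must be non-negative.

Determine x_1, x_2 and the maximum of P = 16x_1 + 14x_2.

x_1 = 17, x_2 = 14/3, maximum P = 1012/3

Vertices and P = 16x_1 + 14x_2:
  (21, 0) → P = 336
  (17, 0) → P = 272
  (17, 14/3) → P = 1012/3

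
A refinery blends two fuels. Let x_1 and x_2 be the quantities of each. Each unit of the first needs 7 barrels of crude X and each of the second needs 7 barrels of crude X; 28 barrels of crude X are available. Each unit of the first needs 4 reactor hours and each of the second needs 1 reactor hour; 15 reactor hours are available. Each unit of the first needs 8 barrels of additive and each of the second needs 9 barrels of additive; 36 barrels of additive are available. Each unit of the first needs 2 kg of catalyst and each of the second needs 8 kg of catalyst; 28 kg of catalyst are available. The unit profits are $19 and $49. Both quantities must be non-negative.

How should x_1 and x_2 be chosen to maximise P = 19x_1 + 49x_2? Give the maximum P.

x_1 = 2/3, x_2 = 10/3, maximum P = 176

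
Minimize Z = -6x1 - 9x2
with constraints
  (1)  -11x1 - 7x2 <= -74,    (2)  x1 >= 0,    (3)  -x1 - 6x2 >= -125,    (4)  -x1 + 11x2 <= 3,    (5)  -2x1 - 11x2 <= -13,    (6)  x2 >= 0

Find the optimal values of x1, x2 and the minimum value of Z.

Corner points and Z = -6x1 - 9x2:
  (793/128, 107/128) → Z = -5721/128
  (74/11, 0) → Z = -444/11
  (1357/17, 128/17) → Z = -9294/17
  (125, 0) → Z = -750

The optimum lies where -x1 - 6x2 = -125 and x2 = 0.
Solving simultaneously gives x1 = 125, x2 = 0.

x1 = 125, x2 = 0, minimum Z = -750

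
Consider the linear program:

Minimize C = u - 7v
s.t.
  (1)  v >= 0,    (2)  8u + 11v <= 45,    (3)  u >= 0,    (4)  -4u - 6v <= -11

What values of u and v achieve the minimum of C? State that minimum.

Vertices and C = u - 7v:
  (45/8, 0) → C = 45/8
  (11/4, 0) → C = 11/4
  (0, 45/11) → C = -315/11
  (0, 11/6) → C = -77/6

The binding constraints are 8u + 11v = 45 and u = 0.
Solving simultaneously gives u = 0, v = 45/11.

u = 0, v = 45/11, minimum C = -315/11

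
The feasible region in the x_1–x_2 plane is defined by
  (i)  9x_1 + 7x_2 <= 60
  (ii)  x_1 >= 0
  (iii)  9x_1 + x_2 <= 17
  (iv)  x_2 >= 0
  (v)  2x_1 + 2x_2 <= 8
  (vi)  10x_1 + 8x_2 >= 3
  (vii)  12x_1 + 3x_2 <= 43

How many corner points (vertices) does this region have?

Intersecting each pair of boundary lines and keeping only the points that satisfy every inequality leaves:
  (0, 4)
  (0, 3/8)
  (17/9, 0)
  (13/8, 19/8)
  (3/10, 0)

5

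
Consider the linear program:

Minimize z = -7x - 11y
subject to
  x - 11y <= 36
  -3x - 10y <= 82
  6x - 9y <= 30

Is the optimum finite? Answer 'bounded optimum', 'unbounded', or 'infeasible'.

From the feasible point (-542/43, -190/43), moving in the direction (9, 6) keeps every constraint satisfied while z decreases without bound.

unbounded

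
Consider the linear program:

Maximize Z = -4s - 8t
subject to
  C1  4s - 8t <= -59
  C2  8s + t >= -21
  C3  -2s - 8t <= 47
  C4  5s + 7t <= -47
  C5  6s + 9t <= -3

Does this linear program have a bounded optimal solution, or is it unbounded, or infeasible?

The boundaries 4s - 8t = -59 and -2s - 8t = 47 meet at (-53/3, -35/24), but that point violates 8s + t ≥ -21. Every candidate vertex is excluded by some other constraint, so the feasible region is empty.

infeasible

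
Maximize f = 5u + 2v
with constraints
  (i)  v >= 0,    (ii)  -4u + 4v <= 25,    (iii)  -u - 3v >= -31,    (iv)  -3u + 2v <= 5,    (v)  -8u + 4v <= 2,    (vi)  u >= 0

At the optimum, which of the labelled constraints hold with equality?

(i) and (iii)

Corner points and f = 5u + 2v:
  (31, 0) → f = 155
  (0, 0) → f = 0
  (47/11, 98/11) → f = 431/11
  (4, 17/2) → f = 37
  (0, 1/2) → f = 1

The maximum is at (31, 0). Substituting into each constraint, equality holds for (i) and (iii); the remaining constraints have slack.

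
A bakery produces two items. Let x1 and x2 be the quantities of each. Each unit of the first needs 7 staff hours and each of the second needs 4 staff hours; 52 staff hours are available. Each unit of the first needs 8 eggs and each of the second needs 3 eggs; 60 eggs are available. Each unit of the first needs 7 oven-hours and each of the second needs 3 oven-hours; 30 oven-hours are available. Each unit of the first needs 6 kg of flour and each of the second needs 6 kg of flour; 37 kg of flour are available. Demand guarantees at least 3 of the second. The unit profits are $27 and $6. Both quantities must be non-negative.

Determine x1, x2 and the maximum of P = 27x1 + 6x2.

Corner points and P = 27x1 + 6x2:
  (0, 37/6) → P = 37
  (0, 3) → P = 18
  (23/8, 79/24) → P = 779/8
  (3, 3) → P = 99

The optimum lies where 7x1 + 3x2 = 30 and x2 = 3.
Solving simultaneously gives x1 = 3, x2 = 3.

x1 = 3, x2 = 3, maximum P = 99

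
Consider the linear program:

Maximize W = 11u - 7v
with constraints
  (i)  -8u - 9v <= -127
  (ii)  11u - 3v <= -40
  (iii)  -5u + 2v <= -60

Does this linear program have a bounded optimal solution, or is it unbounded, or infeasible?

infeasible

The boundaries -8u - 9v = -127 and 11u - 3v = -40 meet at (7/41, 1717/123), but that point violates -5u + 2v ≤ -60. Every candidate vertex is excluded by some other constraint, so the feasible region is empty.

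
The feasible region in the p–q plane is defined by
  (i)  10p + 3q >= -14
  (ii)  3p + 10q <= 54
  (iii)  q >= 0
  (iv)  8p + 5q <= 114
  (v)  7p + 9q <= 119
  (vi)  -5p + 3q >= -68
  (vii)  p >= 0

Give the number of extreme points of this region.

5

Intersecting each pair of boundary lines and keeping only the points that satisfy every inequality leaves:
  (174/13, 18/13)
  (0, 27/5)
  (68/5, 0)
  (0, 0)
  (682/49, 26/49)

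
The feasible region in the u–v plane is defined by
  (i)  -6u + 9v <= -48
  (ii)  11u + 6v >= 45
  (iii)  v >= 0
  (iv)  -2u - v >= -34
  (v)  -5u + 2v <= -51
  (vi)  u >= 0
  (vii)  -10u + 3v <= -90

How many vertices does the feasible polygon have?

Of the 21 pairwise boundary intersections, those satisfying every inequality are:
  (59/4, 9/2)
  (11, 2)
  (17, 0)
  (51/5, 0)

4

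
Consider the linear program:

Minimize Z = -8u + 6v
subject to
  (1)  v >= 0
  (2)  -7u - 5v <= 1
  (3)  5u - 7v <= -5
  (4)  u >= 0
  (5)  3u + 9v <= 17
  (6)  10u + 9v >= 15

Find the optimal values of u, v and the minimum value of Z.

Corner points and Z = -8u + 6v:
  (37/33, 50/33) → Z = 4/33
  (12/23, 25/23) → Z = 54/23
  (0, 17/9) → Z = 34/3
  (0, 5/3) → Z = 10

The binding constraints are 5u - 7v = -5 and 3u + 9v = 17.
Solving simultaneously gives u = 37/33, v = 50/33.

u = 37/33, v = 50/33, minimum Z = 4/33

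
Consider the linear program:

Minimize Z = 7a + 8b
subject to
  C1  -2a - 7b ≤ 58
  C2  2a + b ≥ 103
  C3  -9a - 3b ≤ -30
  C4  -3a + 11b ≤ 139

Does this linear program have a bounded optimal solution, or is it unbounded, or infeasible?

bounded optimum

Extreme points and Z = 7a + 8b:
  (779/12, -161/6) → Z = 959/4
  (994/25, 587/25) → Z = 11654/25
The feasible region has finitely many vertices and no improving ray; the minimum is 959/4 at (779/12, -161/6).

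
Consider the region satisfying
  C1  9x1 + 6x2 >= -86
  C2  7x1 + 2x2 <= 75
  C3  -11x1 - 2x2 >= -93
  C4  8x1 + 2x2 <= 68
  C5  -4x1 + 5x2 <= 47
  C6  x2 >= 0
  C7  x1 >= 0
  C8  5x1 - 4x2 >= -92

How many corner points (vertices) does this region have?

The feasible vertices (each the meet of two boundaries and inside every other half-plane) are:
  (25/3, 2/3)
  (93/11, 0)
  (41/8, 27/2)
  (0, 47/5)
  (0, 0)

5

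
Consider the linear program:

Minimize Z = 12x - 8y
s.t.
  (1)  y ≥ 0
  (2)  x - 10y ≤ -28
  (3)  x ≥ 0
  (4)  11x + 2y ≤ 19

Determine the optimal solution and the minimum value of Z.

Vertices and Z = 12x - 8y:
  (0, 14/5) → Z = -112/5
  (67/56, 327/112) → Z = -9
  (0, 19/2) → Z = -76

The binding constraints are x = 0 and 11x + 2y = 19.
Solving simultaneously gives x = 0, y = 19/2.

x = 0, y = 19/2, minimum Z = -76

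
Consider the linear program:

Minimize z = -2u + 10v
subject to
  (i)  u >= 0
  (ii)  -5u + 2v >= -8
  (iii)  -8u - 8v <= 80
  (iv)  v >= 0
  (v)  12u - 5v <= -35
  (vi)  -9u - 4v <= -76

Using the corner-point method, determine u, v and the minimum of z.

Extreme points and z = -2u + 10v:
  (0, 19) → z = 190
  (110, 271) → z = 2490
  (80/31, 409/31) → z = 3930/31
The feasible region is unbounded (it extends along (0, 1), (2, 5)), but z strictly increases along every unbounded feasible direction, so there is no improving ray and the minimum is attained at a vertex.

The binding constraints are 12u - 5v = -35 and -9u - 4v = -76.
Solving simultaneously gives u = 80/31, v = 409/31.

u = 80/31, v = 409/31, minimum z = 3930/31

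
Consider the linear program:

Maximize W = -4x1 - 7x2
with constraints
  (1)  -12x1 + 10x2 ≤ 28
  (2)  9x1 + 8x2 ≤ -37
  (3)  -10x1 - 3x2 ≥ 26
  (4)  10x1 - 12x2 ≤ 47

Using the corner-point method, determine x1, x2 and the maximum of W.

Vertices and W = -4x1 - 7x2:
  (-99/31, -32/31) → W = 20
  (-403/22, -211/11) → W = 2283/11
  (-97/53, -136/53) → W = 1340/53
  (-57/50, -73/15) → W = 2897/75

The optimum lies where -12x1 + 10x2 = 28 and 10x1 - 12x2 = 47.
Solving simultaneously gives x1 = -403/22, x2 = -211/11.

x1 = -403/22, x2 = -211/11, maximum W = 2283/11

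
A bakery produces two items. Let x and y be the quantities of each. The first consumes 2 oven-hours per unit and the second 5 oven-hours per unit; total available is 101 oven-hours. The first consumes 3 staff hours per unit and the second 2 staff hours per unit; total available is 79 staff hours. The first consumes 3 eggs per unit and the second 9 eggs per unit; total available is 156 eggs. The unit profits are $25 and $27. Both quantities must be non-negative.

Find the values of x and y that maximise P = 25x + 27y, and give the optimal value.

x = 19, y = 11, maximum P = 772

Corner points and P = 25x + 27y:
  (0, 0) → P = 0
  (0, 52/3) → P = 468
  (79/3, 0) → P = 1975/3
  (19, 11) → P = 772

The optimum lies where 3x + 2y = 79 and 3x + 9y = 156.
Solving simultaneously gives x = 19, y = 11.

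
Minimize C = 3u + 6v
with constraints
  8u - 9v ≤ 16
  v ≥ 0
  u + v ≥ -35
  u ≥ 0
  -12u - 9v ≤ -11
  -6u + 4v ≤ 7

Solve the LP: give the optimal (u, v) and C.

Vertices and C = 3u + 6v:
  (2, 0) → C = 6
  (11/12, 0) → C = 11/4
  (0, 11/9) → C = 22/3
  (0, 7/4) → C = 21/2
The feasible region is unbounded (it extends along (2, 3), (9, 8)), but C strictly increases along every unbounded feasible direction, so there is no improving ray and the minimum is attained at a vertex.

The optimum lies where v = 0 and -12u - 9v = -11.
Solving simultaneously gives u = 11/12, v = 0.

u = 11/12, v = 0, minimum C = 11/4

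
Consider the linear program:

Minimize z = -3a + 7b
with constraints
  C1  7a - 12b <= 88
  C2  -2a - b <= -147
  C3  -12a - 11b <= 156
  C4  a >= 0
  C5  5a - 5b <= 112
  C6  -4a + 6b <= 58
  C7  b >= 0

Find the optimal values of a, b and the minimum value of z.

Feasible corners and z = -3a + 7b:
  (847/15, 511/15) → z = 1036/15
  (103/2, 44) → z = 307/2
  (481/5, 369/5) → z = 228

a = 847/15, b = 511/15, minimum z = 1036/15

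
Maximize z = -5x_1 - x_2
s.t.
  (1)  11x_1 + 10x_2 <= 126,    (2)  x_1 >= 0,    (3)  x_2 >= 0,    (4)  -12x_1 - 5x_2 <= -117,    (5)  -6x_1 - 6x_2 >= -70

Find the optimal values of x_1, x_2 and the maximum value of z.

x_1 = 176/21, x_2 = 23/7, maximum z = -949/21

Corner points and z = -5x_1 - x_2:
  (126/11, 0) → z = -630/11
  (28/3, 7/3) → z = -49
  (39/4, 0) → z = -195/4
  (176/21, 23/7) → z = -949/21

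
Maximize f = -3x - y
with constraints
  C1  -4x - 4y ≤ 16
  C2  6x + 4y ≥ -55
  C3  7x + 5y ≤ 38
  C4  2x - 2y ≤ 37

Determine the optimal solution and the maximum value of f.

x = -427/2, y = 613/2, maximum f = 334

Corner points and f = -3x - y:
  (-39/2, 31/2) → f = 43
  (29/4, -45/4) → f = -21/2
  (-427/2, 613/2) → f = 334
  (87/8, -61/8) → f = -25

The binding constraints are 6x + 4y = -55 and 7x + 5y = 38.
Solving simultaneously gives x = -427/2, y = 613/2.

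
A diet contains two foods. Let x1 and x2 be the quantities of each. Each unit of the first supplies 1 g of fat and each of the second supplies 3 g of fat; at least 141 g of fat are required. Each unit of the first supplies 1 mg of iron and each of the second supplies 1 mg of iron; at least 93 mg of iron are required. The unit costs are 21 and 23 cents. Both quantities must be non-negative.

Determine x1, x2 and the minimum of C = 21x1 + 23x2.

Extreme points and C = 21x1 + 23x2:
  (0, 93) → C = 2139
  (141, 0) → C = 2961
  (69, 24) → C = 2001
The feasible region is unbounded (it extends along (0, 1), (1, 0)), but C strictly increases along every unbounded feasible direction, so there is no improving ray and the minimum is attained at a vertex.

x1 = 69, x2 = 24, minimum C = 2001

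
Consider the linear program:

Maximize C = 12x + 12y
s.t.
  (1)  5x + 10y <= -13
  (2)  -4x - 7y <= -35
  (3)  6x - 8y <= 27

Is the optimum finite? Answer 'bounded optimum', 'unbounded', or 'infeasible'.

The boundaries 5x + 10y = -13 and -4x - 7y = -35 meet at (441/5, -227/5), but that point violates 6x - 8y ≤ 27. Every candidate vertex is excluded by some other constraint, so the feasible region is empty.

infeasible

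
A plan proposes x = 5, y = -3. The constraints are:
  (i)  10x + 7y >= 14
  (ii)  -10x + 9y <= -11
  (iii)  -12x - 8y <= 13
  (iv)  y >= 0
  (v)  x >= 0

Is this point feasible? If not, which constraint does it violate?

not feasible — violates (iv)

Constraint (iv): y = -3, which is not ≥ 0. All other constraints are satisfied.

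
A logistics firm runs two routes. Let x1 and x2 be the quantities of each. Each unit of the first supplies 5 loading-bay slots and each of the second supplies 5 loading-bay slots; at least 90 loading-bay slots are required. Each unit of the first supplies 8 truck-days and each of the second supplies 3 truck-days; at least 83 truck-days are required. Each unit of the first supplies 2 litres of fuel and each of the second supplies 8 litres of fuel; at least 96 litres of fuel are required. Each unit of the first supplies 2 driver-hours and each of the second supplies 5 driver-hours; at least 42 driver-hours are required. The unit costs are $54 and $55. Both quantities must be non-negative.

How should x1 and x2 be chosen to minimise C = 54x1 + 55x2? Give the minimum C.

x1 = 8, x2 = 10, minimum C = 982

Feasible corners and C = 54x1 + 55x2:
  (0, 83/3) → C = 4565/3
  (48, 0) → C = 2592
  (29/5, 61/5) → C = 4921/5
  (8, 10) → C = 982
The feasible region is unbounded (it extends along (0, 1), (1, 0)), but C strictly increases along every unbounded feasible direction, so there is no improving ray and the minimum is attained at a vertex.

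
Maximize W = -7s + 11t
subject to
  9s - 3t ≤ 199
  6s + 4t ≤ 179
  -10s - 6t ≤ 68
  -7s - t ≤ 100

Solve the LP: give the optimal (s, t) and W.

s = -579/22, t = 1853/22, maximum W = 12218/11

Feasible corners and W = -7s + 11t:
  (1333/54, 139/18) → W = -2372/27
  (165/14, -1301/42) → W = -8888/21
  (-579/22, 1853/22) → W = 12218/11
  (-133/8, 131/8) → W = 593/2

The binding constraints are 6s + 4t = 179 and -7s - t = 100.
Solving simultaneously gives s = -579/22, t = 1853/22.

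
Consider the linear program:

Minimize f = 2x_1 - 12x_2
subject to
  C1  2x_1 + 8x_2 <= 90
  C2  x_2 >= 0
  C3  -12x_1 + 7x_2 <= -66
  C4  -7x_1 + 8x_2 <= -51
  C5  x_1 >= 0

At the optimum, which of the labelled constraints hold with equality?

C1 and C4

Corner points and f = 2x_1 - 12x_2:
  (45, 0) → f = 90
  (47/3, 22/3) → f = -170/3
  (51/7, 0) → f = 102/7

The minimum is at (47/3, 22/3). Substituting into each constraint, equality holds for C1 and C4; the remaining constraints have slack.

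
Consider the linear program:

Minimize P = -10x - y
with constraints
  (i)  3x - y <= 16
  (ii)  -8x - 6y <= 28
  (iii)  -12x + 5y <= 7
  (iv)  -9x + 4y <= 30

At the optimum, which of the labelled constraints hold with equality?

Corner points and P = -10x - y:
  (34/13, -106/13) → P = -18
  (29, 71) → P = -361
  (-13/8, -5/2) → P = 75/4

The minimum is at (29, 71). Substituting into each constraint, equality holds for (i) and (iii); the remaining constraints have slack.

(i) and (iii)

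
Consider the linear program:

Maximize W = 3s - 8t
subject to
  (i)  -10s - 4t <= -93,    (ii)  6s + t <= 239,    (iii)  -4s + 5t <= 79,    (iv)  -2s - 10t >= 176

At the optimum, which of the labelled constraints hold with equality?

Extreme points and W = 3s - 8t:
  (863/14, -916/7) → W = 17245/14
  (817/46, -973/46) → W = 445/2
  (1283/29, -767/29) → W = 9985/29

The maximum is at (863/14, -916/7). Substituting into each constraint, equality holds for (i) and (ii); the remaining constraints have slack.

(i) and (ii)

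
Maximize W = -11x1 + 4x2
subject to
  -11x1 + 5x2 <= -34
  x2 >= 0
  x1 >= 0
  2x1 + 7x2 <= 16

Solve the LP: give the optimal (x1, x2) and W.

Extreme points and W = -11x1 + 4x2:
  (34/11, 0) → W = -34
  (106/29, 36/29) → W = -1022/29
  (8, 0) → W = -88

The optimum lies where -11x1 + 5x2 = -34 and x2 = 0.
Solving simultaneously gives x1 = 34/11, x2 = 0.

x1 = 34/11, x2 = 0, maximum W = -34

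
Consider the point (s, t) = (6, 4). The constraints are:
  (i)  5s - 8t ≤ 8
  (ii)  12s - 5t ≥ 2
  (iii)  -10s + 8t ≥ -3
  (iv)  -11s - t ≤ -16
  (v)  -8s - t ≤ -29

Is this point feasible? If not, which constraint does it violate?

Constraint (iii): -10s + 8t = -28, which is not ≥ -3. All other constraints are satisfied.

not feasible — violates (iii)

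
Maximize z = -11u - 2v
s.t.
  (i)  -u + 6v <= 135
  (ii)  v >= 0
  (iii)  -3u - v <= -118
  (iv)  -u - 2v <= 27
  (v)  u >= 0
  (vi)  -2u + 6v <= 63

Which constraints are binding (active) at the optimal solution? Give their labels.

(iii) and (vi)

Corner points and z = -11u - 2v:
  (72, 69/2) → z = -861
  (118/3, 0) → z = -1298/3
  (129/4, 85/4) → z = -1589/4
The feasible region is unbounded (it extends along (6, 1), (1, 0)), but z strictly decreases along every unbounded feasible direction, so there is no improving ray and the maximum is attained at a vertex.

The maximum is at (129/4, 85/4). Substituting into each constraint, equality holds for (iii) and (vi); the remaining constraints have slack.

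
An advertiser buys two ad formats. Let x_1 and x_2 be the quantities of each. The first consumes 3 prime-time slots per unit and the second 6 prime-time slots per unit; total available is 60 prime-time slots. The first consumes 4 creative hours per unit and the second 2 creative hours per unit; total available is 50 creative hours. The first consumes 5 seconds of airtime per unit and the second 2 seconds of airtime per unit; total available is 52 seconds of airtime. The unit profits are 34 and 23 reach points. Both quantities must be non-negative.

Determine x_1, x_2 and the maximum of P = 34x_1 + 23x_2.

Feasible corners and P = 34x_1 + 23x_2:
  (0, 0) → P = 0
  (0, 10) → P = 230
  (52/5, 0) → P = 1768/5
  (8, 6) → P = 410

The binding constraints are 3x_1 + 6x_2 = 60 and 5x_1 + 2x_2 = 52.
Solving simultaneously gives x_1 = 8, x_2 = 6.

x_1 = 8, x_2 = 6, maximum P = 410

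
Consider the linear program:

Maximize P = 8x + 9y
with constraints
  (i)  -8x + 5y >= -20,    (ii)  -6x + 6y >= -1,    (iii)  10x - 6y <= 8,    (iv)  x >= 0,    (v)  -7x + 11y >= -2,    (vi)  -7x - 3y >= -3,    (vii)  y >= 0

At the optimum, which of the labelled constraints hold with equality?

(iv) and (vi)

Extreme points and P = 8x + 9y:
  (7/20, 11/60) → P = 89/20
  (1/6, 0) → P = 4/3
  (0, 1) → P = 9
  (0, 0) → P = 0

The maximum is at (0, 1). Substituting into each constraint, equality holds for (iv) and (vi); the remaining constraints have slack.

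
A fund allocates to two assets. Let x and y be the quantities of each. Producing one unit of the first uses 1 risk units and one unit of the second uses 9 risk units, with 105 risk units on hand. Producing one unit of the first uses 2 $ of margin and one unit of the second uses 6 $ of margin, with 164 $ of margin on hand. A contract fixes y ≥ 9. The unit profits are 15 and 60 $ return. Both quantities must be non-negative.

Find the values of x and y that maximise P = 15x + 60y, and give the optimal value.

x = 24, y = 9, maximum P = 900

Extreme points and P = 15x + 60y:
  (0, 35/3) → P = 700
  (0, 9) → P = 540
  (24, 9) → P = 900

The optimum lies where x + 9y = 105 and y = 9.
Solving simultaneously gives x = 24, y = 9.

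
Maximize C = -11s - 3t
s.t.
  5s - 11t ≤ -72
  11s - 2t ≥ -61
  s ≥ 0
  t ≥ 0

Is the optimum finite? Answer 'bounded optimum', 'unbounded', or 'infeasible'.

Corner points and C = -11s - 3t:
  (0, 72/11) → C = -216/11
  (0, 61/2) → C = -183/2
The feasible region has finitely many vertices and no improving ray; the maximum is -216/11 at (0, 72/11).

bounded optimum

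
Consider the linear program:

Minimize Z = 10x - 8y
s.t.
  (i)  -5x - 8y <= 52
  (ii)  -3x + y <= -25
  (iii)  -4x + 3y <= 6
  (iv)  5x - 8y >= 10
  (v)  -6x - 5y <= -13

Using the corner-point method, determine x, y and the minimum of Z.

x = 10, y = 5, minimum Z = 60

Vertices and Z = 10x - 8y:
  (364/23, -377/23) → Z = 6656/23
  (10, 5) → Z = 60
  (46/7, -37/7) → Z = 108
The feasible region is unbounded (it extends along (8, 5), (8, -5)), but Z strictly increases along every unbounded feasible direction, so there is no improving ray and the minimum is attained at a vertex.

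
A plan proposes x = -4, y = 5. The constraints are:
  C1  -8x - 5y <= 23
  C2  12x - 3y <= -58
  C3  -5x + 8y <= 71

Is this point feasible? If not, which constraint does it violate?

feasible

C1: 7 ≤ 23 ✓
C2: -63 ≤ -58 ✓
C3: 60 ≤ 71 ✓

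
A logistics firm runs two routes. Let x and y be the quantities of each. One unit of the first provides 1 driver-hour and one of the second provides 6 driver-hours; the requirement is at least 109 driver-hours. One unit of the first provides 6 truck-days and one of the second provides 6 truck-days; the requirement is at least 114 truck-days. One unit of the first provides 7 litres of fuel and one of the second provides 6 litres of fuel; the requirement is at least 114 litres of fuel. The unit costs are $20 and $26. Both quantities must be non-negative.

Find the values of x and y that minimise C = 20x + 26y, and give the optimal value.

x = 1, y = 18, minimum C = 488

The feasible region is unbounded (it extends along (0, 1), (1, 0)), but C strictly increases along every unbounded feasible direction, so there is no improving ray and the minimum is attained at a vertex.

At the optimal vertex, x + 6y = 109 and 6x + 6y = 114.
Solving simultaneously gives x = 1, y = 18.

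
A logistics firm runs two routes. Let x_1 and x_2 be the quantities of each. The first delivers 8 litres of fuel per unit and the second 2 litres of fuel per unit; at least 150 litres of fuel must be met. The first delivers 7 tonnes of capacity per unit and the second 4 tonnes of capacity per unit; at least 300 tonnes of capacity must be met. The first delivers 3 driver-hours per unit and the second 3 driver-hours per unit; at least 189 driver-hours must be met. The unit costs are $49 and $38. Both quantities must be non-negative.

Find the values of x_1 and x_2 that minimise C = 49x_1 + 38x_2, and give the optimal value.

Feasible corners and C = 49x_1 + 38x_2:
  (0, 75) → C = 2850
  (63, 0) → C = 3087
  (16, 47) → C = 2570
The feasible region is unbounded (it extends along (0, 1), (1, 0)), but C strictly increases along every unbounded feasible direction, so there is no improving ray and the minimum is attained at a vertex.

x_1 = 16, x_2 = 47, minimum C = 2570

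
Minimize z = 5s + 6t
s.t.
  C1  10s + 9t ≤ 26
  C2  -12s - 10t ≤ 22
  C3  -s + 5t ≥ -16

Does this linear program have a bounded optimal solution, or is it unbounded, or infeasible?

Feasible corners and z = 5s + 6t:
  (-229/4, 133/2) → z = 451/4
  (274/59, -134/59) → z = 566/59
  (5/7, -107/35) → z = -517/35
The feasible region has finitely many vertices and no improving ray; the minimum is -517/35 at (5/7, -107/35).

bounded optimum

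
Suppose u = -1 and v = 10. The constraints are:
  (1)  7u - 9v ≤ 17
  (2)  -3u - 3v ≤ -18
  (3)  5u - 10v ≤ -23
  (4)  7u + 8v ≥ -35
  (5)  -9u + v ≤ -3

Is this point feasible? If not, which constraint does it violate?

not feasible — violates (5)

Constraint (5): -9u + v = 19, which is not ≤ -3. All other constraints are satisfied.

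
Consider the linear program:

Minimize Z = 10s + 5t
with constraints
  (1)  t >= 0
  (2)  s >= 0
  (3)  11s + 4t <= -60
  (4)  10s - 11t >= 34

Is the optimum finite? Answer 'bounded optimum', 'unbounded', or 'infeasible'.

The boundaries t = 0 and 10s - 11t = 34 meet at (17/5, 0), but that point violates 11s + 4t ≤ -60. Every candidate vertex is excluded by some other constraint, so the feasible region is empty.

infeasible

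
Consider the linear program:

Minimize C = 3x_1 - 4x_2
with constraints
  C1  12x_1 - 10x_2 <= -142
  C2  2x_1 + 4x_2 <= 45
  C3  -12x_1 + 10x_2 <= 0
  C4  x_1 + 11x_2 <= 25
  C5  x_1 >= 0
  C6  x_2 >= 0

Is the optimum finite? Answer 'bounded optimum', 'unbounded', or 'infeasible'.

Constraints 12x_1 - 10x_2 ≤ -142 and -12x_1 + 10x_2 ≤ 0 have parallel boundaries but demand opposite sides — no point can satisfy both, so the region is empty.

infeasible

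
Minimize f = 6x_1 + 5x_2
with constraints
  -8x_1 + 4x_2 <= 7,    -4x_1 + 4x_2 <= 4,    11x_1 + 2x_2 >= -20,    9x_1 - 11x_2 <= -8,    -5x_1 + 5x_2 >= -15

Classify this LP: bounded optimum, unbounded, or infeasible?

Feasible corners and f = 6x_1 + 5x_2:
  (-3/4, 1/4) → f = -13/4
  (-45/52, 1/52) → f = -265/52
  (41/2, 35/2) → f = 421/2
The feasible region has finitely many vertices and no improving ray; the minimum is -265/52 at (-45/52, 1/52).

bounded optimum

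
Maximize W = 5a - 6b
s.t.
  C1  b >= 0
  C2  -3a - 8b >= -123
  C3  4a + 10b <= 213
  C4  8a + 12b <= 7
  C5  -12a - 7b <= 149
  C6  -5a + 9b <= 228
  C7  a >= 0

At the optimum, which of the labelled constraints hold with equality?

Vertices and W = 5a - 6b:
  (7/8, 0) → W = 35/8
  (0, 0) → W = 0
  (0, 7/12) → W = -7/2

The maximum is at (7/8, 0). Substituting into each constraint, equality holds for C1 and C4; the remaining constraints have slack.

C1 and C4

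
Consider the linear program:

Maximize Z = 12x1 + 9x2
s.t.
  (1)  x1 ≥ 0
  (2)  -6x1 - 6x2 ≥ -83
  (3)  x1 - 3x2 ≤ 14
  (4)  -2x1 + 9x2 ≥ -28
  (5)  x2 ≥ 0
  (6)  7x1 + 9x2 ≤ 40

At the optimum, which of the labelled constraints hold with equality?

Extreme points and Z = 12x1 + 9x2:
  (0, 0) → Z = 0
  (0, 40/9) → Z = 40
  (40/7, 0) → Z = 480/7

The maximum is at (40/7, 0). Substituting into each constraint, equality holds for (5) and (6); the remaining constraints have slack.

(5) and (6)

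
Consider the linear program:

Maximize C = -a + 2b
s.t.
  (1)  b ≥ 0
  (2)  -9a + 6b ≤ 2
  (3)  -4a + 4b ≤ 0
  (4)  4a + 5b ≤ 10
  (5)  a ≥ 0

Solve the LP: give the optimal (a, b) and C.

a = 10/9, b = 10/9, maximum C = 10/9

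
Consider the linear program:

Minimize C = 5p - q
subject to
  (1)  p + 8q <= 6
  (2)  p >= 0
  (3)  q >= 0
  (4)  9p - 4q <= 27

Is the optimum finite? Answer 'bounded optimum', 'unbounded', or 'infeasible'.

bounded optimum

Vertices and C = 5p - q:
  (0, 3/4) → C = -3/4
  (60/19, 27/76) → C = 1173/76
  (0, 0) → C = 0
  (3, 0) → C = 15
The feasible region has finitely many vertices and no improving ray; the minimum is -3/4 at (0, 3/4).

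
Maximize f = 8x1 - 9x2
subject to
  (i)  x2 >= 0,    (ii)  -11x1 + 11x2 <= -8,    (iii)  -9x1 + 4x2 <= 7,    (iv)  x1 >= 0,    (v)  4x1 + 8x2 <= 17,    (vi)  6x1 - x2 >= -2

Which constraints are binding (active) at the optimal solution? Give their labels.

(i) and (v)

Corner points and f = 8x1 - 9x2:
  (8/11, 0) → f = 64/11
  (17/4, 0) → f = 34
  (251/132, 155/132) → f = 613/132

The maximum is at (17/4, 0). Substituting into each constraint, equality holds for (i) and (v); the remaining constraints have slack.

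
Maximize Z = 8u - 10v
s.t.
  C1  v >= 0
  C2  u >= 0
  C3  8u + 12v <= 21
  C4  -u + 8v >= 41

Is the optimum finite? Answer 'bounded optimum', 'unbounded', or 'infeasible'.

infeasible

The boundaries v = 0 and u = 0 meet at (0, 0), but that point violates -u + 8v ≥ 41. Every candidate vertex is excluded by some other constraint, so the feasible region is empty.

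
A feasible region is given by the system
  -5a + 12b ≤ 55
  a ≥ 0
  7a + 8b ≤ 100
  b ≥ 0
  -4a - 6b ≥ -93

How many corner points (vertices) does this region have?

4

Intersecting each pair of boundary lines and keeping only the points that satisfy every inequality leaves:
  (0, 55/12)
  (190/31, 885/124)
  (0, 0)
  (100/7, 0)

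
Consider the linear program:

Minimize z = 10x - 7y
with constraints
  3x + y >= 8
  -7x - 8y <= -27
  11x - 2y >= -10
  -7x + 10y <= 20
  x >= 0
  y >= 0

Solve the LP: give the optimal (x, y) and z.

x = 60/37, y = 116/37, minimum z = -212/37

Feasible corners and z = 10x - 7y:
  (37/17, 25/17) → z = 195/17
  (60/37, 116/37) → z = -212/37
  (27/7, 0) → z = 270/7
The feasible region is unbounded (it extends along (10, 7), (1, 0)), but z strictly increases along every unbounded feasible direction, so there is no improving ray and the minimum is attained at a vertex.

The optimum lies where 3x + y = 8 and -7x + 10y = 20.
Solving simultaneously gives x = 60/37, y = 116/37.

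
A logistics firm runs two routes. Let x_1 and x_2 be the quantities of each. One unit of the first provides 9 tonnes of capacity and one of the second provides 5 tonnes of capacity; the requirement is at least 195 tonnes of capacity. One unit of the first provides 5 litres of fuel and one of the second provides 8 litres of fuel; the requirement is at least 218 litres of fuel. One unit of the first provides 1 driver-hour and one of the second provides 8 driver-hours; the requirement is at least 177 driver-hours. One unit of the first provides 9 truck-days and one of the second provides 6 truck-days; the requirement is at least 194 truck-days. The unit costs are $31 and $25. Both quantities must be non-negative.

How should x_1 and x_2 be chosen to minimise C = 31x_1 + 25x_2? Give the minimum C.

x_1 = 10, x_2 = 21, minimum C = 835

The feasible region is unbounded (it extends along (0, 1), (1, 0)), but C strictly increases along every unbounded feasible direction, so there is no improving ray and the minimum is attained at a vertex.

The optimum lies where 9x_1 + 5x_2 = 195 and 5x_1 + 8x_2 = 218.
Solving simultaneously gives x_1 = 10, x_2 = 21.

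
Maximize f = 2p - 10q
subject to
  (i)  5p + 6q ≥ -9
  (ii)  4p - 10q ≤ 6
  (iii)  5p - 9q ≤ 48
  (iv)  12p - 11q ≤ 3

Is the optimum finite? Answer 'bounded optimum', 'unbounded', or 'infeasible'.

bounded optimum

Feasible corners and f = 2p - 10q:
  (-27/37, -33/37) → f = 276/37
  (-9/19, -15/19) → f = 132/19
The feasible region has finitely many vertices and no improving ray; the maximum is 276/37 at (-27/37, -33/37).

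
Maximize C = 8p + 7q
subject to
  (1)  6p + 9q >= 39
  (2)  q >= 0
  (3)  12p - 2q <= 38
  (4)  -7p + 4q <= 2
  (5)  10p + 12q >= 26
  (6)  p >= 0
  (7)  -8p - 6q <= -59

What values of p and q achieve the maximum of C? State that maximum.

p = 78/17, q = 145/17, maximum C = 1639/17

Vertices and C = 8p + 7q:
  (78/17, 145/17) → C = 1639/17
  (173/44, 101/22) → C = 1399/22
  (112/37, 429/74) → C = 4795/74

The binding constraints are 12p - 2q = 38 and -7p + 4q = 2.
Solving simultaneously gives p = 78/17, q = 145/17.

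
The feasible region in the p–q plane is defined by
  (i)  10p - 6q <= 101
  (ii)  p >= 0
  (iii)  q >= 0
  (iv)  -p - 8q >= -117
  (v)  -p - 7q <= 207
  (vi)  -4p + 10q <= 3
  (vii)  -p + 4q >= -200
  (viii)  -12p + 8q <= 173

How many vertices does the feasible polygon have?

The feasible vertices (each the meet of two boundaries and inside every other half-plane) are:
  (101/10, 0)
  (257/19, 217/38)
  (0, 0)
  (0, 3/10)

4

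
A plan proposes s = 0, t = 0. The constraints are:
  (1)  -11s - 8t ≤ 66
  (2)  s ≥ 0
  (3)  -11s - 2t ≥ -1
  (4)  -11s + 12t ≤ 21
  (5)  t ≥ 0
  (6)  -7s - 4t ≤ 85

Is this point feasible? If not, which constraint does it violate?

feasible

(1): 0 ≤ 66 ✓
(2): 0 ≥ 0 ✓
(3): 0 ≥ -1 ✓
(4): 0 ≤ 21 ✓
(5): 0 ≥ 0 ✓
(6): 0 ≤ 85 ✓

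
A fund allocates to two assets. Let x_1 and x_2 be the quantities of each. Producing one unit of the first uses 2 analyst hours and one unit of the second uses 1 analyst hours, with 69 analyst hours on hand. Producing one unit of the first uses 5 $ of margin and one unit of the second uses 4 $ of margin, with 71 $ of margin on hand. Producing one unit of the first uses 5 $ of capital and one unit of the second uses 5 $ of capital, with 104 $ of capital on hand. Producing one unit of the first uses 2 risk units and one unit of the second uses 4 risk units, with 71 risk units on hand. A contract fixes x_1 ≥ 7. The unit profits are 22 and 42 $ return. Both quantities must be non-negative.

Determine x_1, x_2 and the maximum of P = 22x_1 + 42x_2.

x_1 = 7, x_2 = 9, maximum P = 532

Extreme points and P = 22x_1 + 42x_2:
  (71/5, 0) → P = 1562/5
  (7, 0) → P = 154
  (7, 9) → P = 532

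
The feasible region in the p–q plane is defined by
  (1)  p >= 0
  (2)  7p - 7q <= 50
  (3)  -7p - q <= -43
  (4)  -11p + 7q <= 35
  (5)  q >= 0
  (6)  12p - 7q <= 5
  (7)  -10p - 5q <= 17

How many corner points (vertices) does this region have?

3

Intersecting each pair of boundary lines and keeping only the points that satisfy every inequality leaves:
  (133/30, 359/30)
  (306/61, 481/61)
  (40, 475/7)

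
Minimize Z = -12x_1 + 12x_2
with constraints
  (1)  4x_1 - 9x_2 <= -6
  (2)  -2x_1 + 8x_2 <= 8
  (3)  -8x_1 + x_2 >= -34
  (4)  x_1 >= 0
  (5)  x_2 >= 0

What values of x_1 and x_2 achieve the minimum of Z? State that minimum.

Corner points and Z = -12x_1 + 12x_2:
  (12/7, 10/7) → Z = -24/7
  (0, 2/3) → Z = 8
  (0, 1) → Z = 12

The optimum lies where 4x_1 - 9x_2 = -6 and -2x_1 + 8x_2 = 8.
Solving simultaneously gives x_1 = 12/7, x_2 = 10/7.

x_1 = 12/7, x_2 = 10/7, minimum Z = -24/7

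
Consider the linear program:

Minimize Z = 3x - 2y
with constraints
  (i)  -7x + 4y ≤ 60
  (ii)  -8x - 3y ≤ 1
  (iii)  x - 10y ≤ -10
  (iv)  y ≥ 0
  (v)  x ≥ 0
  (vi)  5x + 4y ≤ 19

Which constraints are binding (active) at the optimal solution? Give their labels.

Feasible corners and Z = 3x - 2y:
  (0, 1) → Z = -2
  (25/9, 23/18) → Z = 52/9
  (0, 19/4) → Z = -19/2

The minimum is at (0, 19/4). Substituting into each constraint, equality holds for (v) and (vi); the remaining constraints have slack.

(v) and (vi)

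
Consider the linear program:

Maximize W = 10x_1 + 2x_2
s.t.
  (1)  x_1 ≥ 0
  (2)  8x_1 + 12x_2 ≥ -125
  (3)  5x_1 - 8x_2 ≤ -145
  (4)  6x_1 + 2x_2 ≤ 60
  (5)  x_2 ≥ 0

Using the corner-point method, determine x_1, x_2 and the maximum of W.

Feasible corners and W = 10x_1 + 2x_2:
  (0, 145/8) → W = 145/4
  (0, 30) → W = 60
  (95/29, 585/29) → W = 2120/29

x_1 = 95/29, x_2 = 585/29, maximum W = 2120/29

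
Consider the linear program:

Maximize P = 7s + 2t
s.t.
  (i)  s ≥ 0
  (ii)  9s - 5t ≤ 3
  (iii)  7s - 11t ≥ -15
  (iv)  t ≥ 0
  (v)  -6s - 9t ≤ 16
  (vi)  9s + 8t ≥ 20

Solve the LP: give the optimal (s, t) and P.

Extreme points and P = 7s + 2t:
  (27/16, 39/16) → P = 267/16
  (124/117, 17/13) → P = 1174/117
  (20/31, 55/31) → P = 250/31

The optimum lies where 9s - 5t = 3 and 7s - 11t = -15.
Solving simultaneously gives s = 27/16, t = 39/16.

s = 27/16, t = 39/16, maximum P = 267/16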